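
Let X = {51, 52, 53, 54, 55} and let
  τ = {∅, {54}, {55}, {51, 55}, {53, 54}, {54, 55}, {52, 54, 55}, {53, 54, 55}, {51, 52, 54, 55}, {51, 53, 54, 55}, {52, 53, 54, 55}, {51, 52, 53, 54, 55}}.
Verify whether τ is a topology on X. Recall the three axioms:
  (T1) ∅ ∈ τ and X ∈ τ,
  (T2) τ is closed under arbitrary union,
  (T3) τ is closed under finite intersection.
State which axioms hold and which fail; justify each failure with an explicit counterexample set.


τ is NOT a topology on X.

Axiom (T1): ∅ ∈ τ? Yes; X ∈ τ? Yes.
Axiom (T2/T3): check pairwise unions and intersections of members of τ.
Counterexample for (T2): {54} ∪ {51, 55} = {51, 54, 55} ∉ τ. Therefore τ is NOT a topology.


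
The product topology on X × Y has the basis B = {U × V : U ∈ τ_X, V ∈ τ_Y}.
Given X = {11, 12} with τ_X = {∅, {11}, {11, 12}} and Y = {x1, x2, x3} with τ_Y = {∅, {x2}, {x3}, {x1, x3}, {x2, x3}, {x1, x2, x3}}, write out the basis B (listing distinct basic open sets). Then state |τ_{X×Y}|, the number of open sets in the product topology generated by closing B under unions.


Basis B = {∅ × ∅, {11} × {x2}, {11} × {x3}, {11} × {x1, x3}, {11} × {x2, x3}, {11, 12} × {x2}, {11, 12} × {x3}, {11} × {x1, x2, x3}, {11, 12} × {x1, x3}, {11, 12} × {x2, x3}, {11, 12} × {x1, x2, x3}}; |τ_{X×Y}| = 18.

Enumerate products U × V with U ∈ τ_X, V ∈ τ_Y (deduplicated):
  ∅ × ∅ = {} (∅)
  {11} × {x2} = {(11,x2)}
  {11} × {x3} = {(11,x3)}
  {11} × {x1, x3} = {(11,x1), (11,x3)}
  {11} × {x2, x3} = {(11,x2), (11,x3)}
  {11, 12} × {x2} = {(11,x2), (12,x2)}
  {11, 12} × {x3} = {(11,x3), (12,x3)}
  {11} × {x1, x2, x3} = {(11,x1), (11,x2), (11,x3)}
  {11, 12} × {x1, x3} = {(11,x1), (11,x3), (12,x1), (12,x3)}
  {11, 12} × {x2, x3} = {(11,x2), (11,x3), (12,x2), (12,x3)}
  {11, 12} × {x1, x2, x3} = {(11,x1), (11,x2), (11,x3), (12,x1), (12,x2), (12,x3)}
These 11 distinct sets form the basis B.
Close under arbitrary unions to get τ_{X×Y}; counting gives |τ_{X×Y}| = 18.


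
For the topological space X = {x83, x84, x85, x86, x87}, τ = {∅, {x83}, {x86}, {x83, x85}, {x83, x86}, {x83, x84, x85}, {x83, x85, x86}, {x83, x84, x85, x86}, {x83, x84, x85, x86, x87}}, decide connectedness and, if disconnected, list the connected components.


(X, τ) is connected.

Find clopen sets (U ∈ τ with X ∖ U ∈ τ):
  U = ∅, X ∖ U = {x83, x84, x85, x86, x87} — both open, so U is clopen.
  U = {x83, x84, x85, x86, x87}, X ∖ U = ∅ — both open, so U is clopen.
Only trivial clopens (∅ and X) exist, so (X, τ) is connected.
Compute connected components by grouping points that agree on all clopens:
  component: {x83, x84, x85, x86, x87}


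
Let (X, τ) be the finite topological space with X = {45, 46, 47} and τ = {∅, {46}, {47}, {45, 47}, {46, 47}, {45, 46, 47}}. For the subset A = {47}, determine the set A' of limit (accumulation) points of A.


A' = {45}

For each x ∈ X, list the open sets U ∈ τ with x ∈ U, then check whether U ∩ (A ∖ {x}) ≠ ∅ for every such U.
  x = 45: opens ∋ x are {45, 47}, {45, 46, 47}; each meets A ∖ {45}, so x IS a limit point.
  x = 46: open {46} ∋ x has {46} ∩ (A ∖ {46}) = ∅, so x is NOT a limit point.
  x = 47: open {47} ∋ x has {47} ∩ (A ∖ {47}) = ∅, so x is NOT a limit point.
Collecting: A' = {45}.


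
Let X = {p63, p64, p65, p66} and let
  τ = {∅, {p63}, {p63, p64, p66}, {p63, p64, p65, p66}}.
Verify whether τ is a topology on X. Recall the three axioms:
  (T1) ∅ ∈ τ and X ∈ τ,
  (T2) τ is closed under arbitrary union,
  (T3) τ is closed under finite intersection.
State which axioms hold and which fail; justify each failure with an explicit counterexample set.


τ IS a topology on X.

Axiom (T1): ∅ ∈ τ? Yes; X ∈ τ? Yes.
Axiom (T2/T3): check pairwise unions and intersections of members of τ.
All pairwise intersections and unions checked — each lies in τ. Therefore τ satisfies (T1), (T2), (T3): it IS a topology on X.


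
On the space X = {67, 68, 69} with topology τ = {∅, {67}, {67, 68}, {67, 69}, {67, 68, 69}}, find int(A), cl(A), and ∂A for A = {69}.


int(A) = ∅, cl(A) = {69}, ∂A = {69}.

Closed sets in (X, τ) are complements of opens:
  closed(X, τ) = {∅, {68}, {69}, {68, 69}, {67, 68, 69}}.
int(A) = ⋃ {U ∈ τ : U ⊆ A}. Opens contained in A: ∅.
Taking the union of these: int(A) = ∅.
cl(A) = ⋂ {C closed : A ⊆ C}. Closed sets containing A: {69}, {68, 69}, {67, 68, 69}.
Intersecting these: cl(A) = {69}.
∂A = cl(A) ∖ int(A) = {69} ∖ ∅ = {69}.


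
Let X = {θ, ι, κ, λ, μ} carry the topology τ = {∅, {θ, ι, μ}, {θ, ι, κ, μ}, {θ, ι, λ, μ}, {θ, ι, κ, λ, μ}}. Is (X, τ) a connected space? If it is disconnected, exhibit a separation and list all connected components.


(X, τ) is connected.

Find clopen sets (U ∈ τ with X ∖ U ∈ τ):
  U = ∅, X ∖ U = {θ, ι, κ, λ, μ} — both open, so U is clopen.
  U = {θ, ι, κ, λ, μ}, X ∖ U = ∅ — both open, so U is clopen.
Only trivial clopens (∅ and X) exist, so (X, τ) is connected.
Compute connected components by grouping points that agree on all clopens:
  component: {θ, ι, κ, λ, μ}


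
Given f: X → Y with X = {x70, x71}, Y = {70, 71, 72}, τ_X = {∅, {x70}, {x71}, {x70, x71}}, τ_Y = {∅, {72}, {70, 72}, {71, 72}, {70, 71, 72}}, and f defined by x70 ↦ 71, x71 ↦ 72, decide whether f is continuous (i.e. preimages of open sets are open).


f IS continuous.

Compute f^{-1}(U) for each U ∈ τ_Y:
  U = ∅: f^{-1}(U) = ∅ ∈ τ_X ✓.
  U = {72}: f^{-1}(U) = {x71} ∈ τ_X ✓.
  U = {70, 72}: f^{-1}(U) = {x71} ∈ τ_X ✓.
  U = {71, 72}: f^{-1}(U) = {x70, x71} ∈ τ_X ✓.
  U = {70, 71, 72}: f^{-1}(U) = {x70, x71} ∈ τ_X ✓.
Every preimage lies in τ_X, so f IS continuous.


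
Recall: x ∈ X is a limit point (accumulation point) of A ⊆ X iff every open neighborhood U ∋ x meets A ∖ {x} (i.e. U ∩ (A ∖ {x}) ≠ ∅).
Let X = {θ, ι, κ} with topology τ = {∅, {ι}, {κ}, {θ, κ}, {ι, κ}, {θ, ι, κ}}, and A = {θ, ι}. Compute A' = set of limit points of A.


A' = ∅

For each x ∈ X, list the open sets U ∈ τ with x ∈ U, then check whether U ∩ (A ∖ {x}) ≠ ∅ for every such U.
  x = θ: open {θ, κ} ∋ x has {θ, κ} ∩ (A ∖ {θ}) = ∅, so x is NOT a limit point.
  x = ι: open {ι} ∋ x has {ι} ∩ (A ∖ {ι}) = ∅, so x is NOT a limit point.
  x = κ: open {κ} ∋ x has {κ} ∩ (A ∖ {κ}) = ∅, so x is NOT a limit point.
Collecting: A' = ∅.


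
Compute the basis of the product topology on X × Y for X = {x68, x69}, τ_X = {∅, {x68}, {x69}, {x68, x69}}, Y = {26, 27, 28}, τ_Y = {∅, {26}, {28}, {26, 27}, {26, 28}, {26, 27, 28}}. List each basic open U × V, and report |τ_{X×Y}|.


Basis B = {∅ × ∅, {x68} × {26}, {x68} × {28}, {x69} × {26}, {x69} × {28}, {x68} × {26, 27}, {x68} × {26, 28}, {x68, x69} × {26}, {x68, x69} × {28}, {x69} × {26, 27}, {x69} × {26, 28}, {x68} × {26, 27, 28}, {x69} × {26, 27, 28}, {x68, x69} × {26, 27}, {x68, x69} × {26, 28}, {x68, x69} × {26, 27, 28}}; |τ_{X×Y}| = 36.

Enumerate products U × V with U ∈ τ_X, V ∈ τ_Y (deduplicated):
  ∅ × ∅ = {} (∅)
  {x68} × {26} = {(x68,26)}
  {x68} × {28} = {(x68,28)}
  {x69} × {26} = {(x69,26)}
  {x69} × {28} = {(x69,28)}
  {x68} × {26, 27} = {(x68,26), (x68,27)}
  {x68} × {26, 28} = {(x68,26), (x68,28)}
  {x68, x69} × {26} = {(x68,26), (x69,26)}
  {x68, x69} × {28} = {(x68,28), (x69,28)}
  {x69} × {26, 27} = {(x69,26), (x69,27)}
  {x69} × {26, 28} = {(x69,26), (x69,28)}
  {x68} × {26, 27, 28} = {(x68,26), (x68,27), (x68,28)}
  {x69} × {26, 27, 28} = {(x69,26), (x69,27), (x69,28)}
  {x68, x69} × {26, 27} = {(x68,26), (x68,27), (x69,26), (x69,27)}
  {x68, x69} × {26, 28} = {(x68,26), (x68,28), (x69,26), (x69,28)}
  {x68, x69} × {26, 27, 28} = {(x68,26), (x68,27), (x68,28), (x69,26), (x69,27), (x69,28)}
These 16 distinct sets form the basis B.
Close under arbitrary unions to get τ_{X×Y}; counting gives |τ_{X×Y}| = 36.


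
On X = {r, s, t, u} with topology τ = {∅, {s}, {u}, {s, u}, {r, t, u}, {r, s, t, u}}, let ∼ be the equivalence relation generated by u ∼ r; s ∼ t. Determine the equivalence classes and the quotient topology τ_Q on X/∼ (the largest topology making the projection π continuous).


X/∼ = {[r=u], [s=t]}; |τ_Q| = 2.

Equivalence classes: [r=u], [s=t].
Quotient map π: X → X/∼ sends r ↦ [r=u], s ↦ [s=t], t ↦ [s=t], u ↦ [r=u].
For each subset V ⊆ X/∼, compute π^{-1}(V) ⊆ X and check whether π^{-1}(V) ∈ τ. V is open in τ_Q iff π^{-1}(V) ∈ τ.
  V = {}: π^{-1}(V) = ∅ ∈ τ ✓.
  V = {[r=u]}: π^{-1}(V) = {r, u} ∉ τ ✗.
  V = {[s=t]}: π^{-1}(V) = {s, t} ∉ τ ✗.
  V = {[r=u], [s=t]}: π^{-1}(V) = {r, s, t, u} ∈ τ ✓.
Open sets in the quotient: τ_Q = {{}, {[r=u], [s=t]}} (2 elements).


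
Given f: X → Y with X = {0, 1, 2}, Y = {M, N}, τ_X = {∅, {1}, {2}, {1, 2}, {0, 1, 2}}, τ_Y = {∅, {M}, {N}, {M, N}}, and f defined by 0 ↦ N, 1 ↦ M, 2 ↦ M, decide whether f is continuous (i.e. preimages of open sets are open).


f is NOT continuous.

Compute f^{-1}(U) for each U ∈ τ_Y:
  U = ∅: f^{-1}(U) = ∅ ∈ τ_X ✓.
  U = {M}: f^{-1}(U) = {1, 2} ∈ τ_X ✓.
  U = {N}: f^{-1}(U) = {0} ∉ τ_X ✗.
  U = {M, N}: f^{-1}(U) = {0, 1, 2} ∈ τ_X ✓.
Found U = {N} with f^{-1}(U) = {0} not in τ_X. Therefore f is NOT continuous.


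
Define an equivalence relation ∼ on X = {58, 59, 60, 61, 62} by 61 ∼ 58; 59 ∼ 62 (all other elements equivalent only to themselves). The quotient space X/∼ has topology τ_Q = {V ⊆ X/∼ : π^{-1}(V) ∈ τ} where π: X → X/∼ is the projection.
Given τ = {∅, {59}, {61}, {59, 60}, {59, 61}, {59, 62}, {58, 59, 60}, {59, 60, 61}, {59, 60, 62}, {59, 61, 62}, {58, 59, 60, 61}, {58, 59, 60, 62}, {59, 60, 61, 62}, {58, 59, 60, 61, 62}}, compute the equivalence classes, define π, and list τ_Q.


X/∼ = {[58=61], [59=62], [60]}; |τ_Q| = 4.

Equivalence classes: [58=61], [59=62], [60].
Quotient map π: X → X/∼ sends 58 ↦ [58=61], 59 ↦ [59=62], 60 ↦ [60], 61 ↦ [58=61], 62 ↦ [59=62].
For each subset V ⊆ X/∼, compute π^{-1}(V) ⊆ X and check whether π^{-1}(V) ∈ τ. V is open in τ_Q iff π^{-1}(V) ∈ τ.
  V = {}: π^{-1}(V) = ∅ ∈ τ ✓.
  V = {[58=61]}: π^{-1}(V) = {58, 61} ∉ τ ✗.
  V = {[59=62]}: π^{-1}(V) = {59, 62} ∈ τ ✓.
  V = {[58=61], [59=62]}: π^{-1}(V) = {58, 59, 61, 62} ∉ τ ✗.
  V = {[60]}: π^{-1}(V) = {60} ∉ τ ✗.
  V = {[58=61], [60]}: π^{-1}(V) = {58, 60, 61} ∉ τ ✗.
  V = {[59=62], [60]}: π^{-1}(V) = {59, 60, 62} ∈ τ ✓.
  V = {[58=61], [59=62], [60]}: π^{-1}(V) = {58, 59, 60, 61, 62} ∈ τ ✓.
Open sets in the quotient: τ_Q = {{}, {[59=62]}, {[59=62], [60]}, {[58=61], [59=62], [60]}} (4 elements).


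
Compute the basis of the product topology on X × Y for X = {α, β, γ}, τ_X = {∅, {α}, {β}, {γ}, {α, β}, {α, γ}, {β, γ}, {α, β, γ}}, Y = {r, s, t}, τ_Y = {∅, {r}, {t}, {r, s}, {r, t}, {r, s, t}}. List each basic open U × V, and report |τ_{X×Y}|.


Basis B = {∅ × ∅, {α} × {r}, {α} × {t}, {β} × {r}, {β} × {t}, {γ} × {r}, {γ} × {t}, {α} × {r, s}, {α} × {r, t}, {α, β} × {r}, {α, γ} × {r}, {α, β} × {t}, {α, γ} × {t}, {β} × {r, s}, {β} × {r, t}, {β, γ} × {r}, {β, γ} × {t}, {γ} × {r, s}, {γ} × {r, t}, {α} × {r, s, t}, {α, β, γ} × {r}, {α, β, γ} × {t}, {β} × {r, s, t}, {γ} × {r, s, t}, {α, β} × {r, s}, {α, γ} × {r, s}, {α, β} × {r, t}, {α, γ} × {r, t}, {β, γ} × {r, s}, {β, γ} × {r, t}, {α, β} × {r, s, t}, {α, γ} × {r, s, t}, {α, β, γ} × {r, s}, {α, β, γ} × {r, t}, {β, γ} × {r, s, t}, {α, β, γ} × {r, s, t}}; |τ_{X×Y}| = 216.

Enumerate products U × V with U ∈ τ_X, V ∈ τ_Y (deduplicated):
  ∅ × ∅ = {} (∅)
  {α} × {r} = {(α,r)}
  {α} × {t} = {(α,t)}
  {β} × {r} = {(β,r)}
  {β} × {t} = {(β,t)}
  {γ} × {r} = {(γ,r)}
  {γ} × {t} = {(γ,t)}
  {α} × {r, s} = {(α,r), (α,s)}
  {α} × {r, t} = {(α,r), (α,t)}
  {α, β} × {r} = {(α,r), (β,r)}
  {α, γ} × {r} = {(α,r), (γ,r)}
  {α, β} × {t} = {(α,t), (β,t)}
  {α, γ} × {t} = {(α,t), (γ,t)}
  {β} × {r, s} = {(β,r), (β,s)}
  {β} × {r, t} = {(β,r), (β,t)}
  {β, γ} × {r} = {(β,r), (γ,r)}
  {β, γ} × {t} = {(β,t), (γ,t)}
  {γ} × {r, s} = {(γ,r), (γ,s)}
  {γ} × {r, t} = {(γ,r), (γ,t)}
  {α} × {r, s, t} = {(α,r), (α,s), (α,t)}
  {α, β, γ} × {r} = {(α,r), (β,r), (γ,r)}
  {α, β, γ} × {t} = {(α,t), (β,t), (γ,t)}
  {β} × {r, s, t} = {(β,r), (β,s), (β,t)}
  {γ} × {r, s, t} = {(γ,r), (γ,s), (γ,t)}
  {α, β} × {r, s} = {(α,r), (α,s), (β,r), (β,s)}
  {α, γ} × {r, s} = {(α,r), (α,s), (γ,r), (γ,s)}
  {α, β} × {r, t} = {(α,r), (α,t), (β,r), (β,t)}
  {α, γ} × {r, t} = {(α,r), (α,t), (γ,r), (γ,t)}
  {β, γ} × {r, s} = {(β,r), (β,s), (γ,r), (γ,s)}
  {β, γ} × {r, t} = {(β,r), (β,t), (γ,r), (γ,t)}
  {α, β} × {r, s, t} = {(α,r), (α,s), (α,t), (β,r), (β,s), (β,t)}
  {α, γ} × {r, s, t} = {(α,r), (α,s), (α,t), (γ,r), (γ,s), (γ,t)}
  {α, β, γ} × {r, s} = {(α,r), (α,s), (β,r), (β,s), (γ,r), (γ,s)}
  {α, β, γ} × {r, t} = {(α,r), (α,t), (β,r), (β,t), (γ,r), (γ,t)}
  {β, γ} × {r, s, t} = {(β,r), (β,s), (β,t), (γ,r), (γ,s), (γ,t)}
  {α, β, γ} × {r, s, t} = {(α,r), (α,s), (α,t), (β,r), (β,s), (β,t), (γ,r), (γ,s), (γ,t)}
These 36 distinct sets form the basis B.
Close under arbitrary unions to get τ_{X×Y}; counting gives |τ_{X×Y}| = 216.


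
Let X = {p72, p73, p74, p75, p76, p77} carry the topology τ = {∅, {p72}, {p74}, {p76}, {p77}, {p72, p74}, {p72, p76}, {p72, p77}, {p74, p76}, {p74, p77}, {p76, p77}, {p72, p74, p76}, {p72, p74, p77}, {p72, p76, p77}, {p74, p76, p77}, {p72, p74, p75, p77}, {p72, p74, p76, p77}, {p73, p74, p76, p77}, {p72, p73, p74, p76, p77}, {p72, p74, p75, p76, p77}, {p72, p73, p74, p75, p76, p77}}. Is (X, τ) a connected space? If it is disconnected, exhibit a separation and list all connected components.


(X, τ) is connected.

Find clopen sets (U ∈ τ with X ∖ U ∈ τ):
  U = ∅, X ∖ U = {p72, p73, p74, p75, p76, p77} — both open, so U is clopen.
  U = {p72, p73, p74, p75, p76, p77}, X ∖ U = ∅ — both open, so U is clopen.
Only trivial clopens (∅ and X) exist, so (X, τ) is connected.
Compute connected components by grouping points that agree on all clopens:
  component: {p72, p73, p74, p75, p76, p77}


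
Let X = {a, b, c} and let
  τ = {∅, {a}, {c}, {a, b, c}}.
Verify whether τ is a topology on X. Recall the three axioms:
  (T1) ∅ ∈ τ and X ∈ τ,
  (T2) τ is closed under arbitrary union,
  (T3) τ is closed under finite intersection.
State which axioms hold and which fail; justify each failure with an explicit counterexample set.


τ is NOT a topology on X.

Axiom (T1): ∅ ∈ τ? Yes; X ∈ τ? Yes.
Axiom (T2/T3): check pairwise unions and intersections of members of τ.
Counterexample for (T2): {a} ∪ {c} = {a, c} ∉ τ. Therefore τ is NOT a topology.


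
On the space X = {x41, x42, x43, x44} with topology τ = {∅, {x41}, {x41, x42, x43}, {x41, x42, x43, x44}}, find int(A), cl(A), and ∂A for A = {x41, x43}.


int(A) = {x41}, cl(A) = {x41, x42, x43, x44}, ∂A = {x42, x43, x44}.

Closed sets in (X, τ) are complements of opens:
  closed(X, τ) = {∅, {x44}, {x42, x43, x44}, {x41, x42, x43, x44}}.
int(A) = ⋃ {U ∈ τ : U ⊆ A}. Opens contained in A: ∅, {x41}.
Taking the union of these: int(A) = {x41}.
cl(A) = ⋂ {C closed : A ⊆ C}. Closed sets containing A: {x41, x42, x43, x44}.
Intersecting these: cl(A) = {x41, x42, x43, x44}.
∂A = cl(A) ∖ int(A) = {x41, x42, x43, x44} ∖ {x41} = {x42, x43, x44}.


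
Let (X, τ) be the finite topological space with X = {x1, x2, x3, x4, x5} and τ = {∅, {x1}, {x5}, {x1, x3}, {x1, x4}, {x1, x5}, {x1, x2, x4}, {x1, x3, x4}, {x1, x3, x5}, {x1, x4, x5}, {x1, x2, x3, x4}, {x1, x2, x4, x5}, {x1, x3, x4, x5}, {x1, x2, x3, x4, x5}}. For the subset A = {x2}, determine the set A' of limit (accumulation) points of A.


A' = ∅

For each x ∈ X, list the open sets U ∈ τ with x ∈ U, then check whether U ∩ (A ∖ {x}) ≠ ∅ for every such U.
  x = x1: open {x1} ∋ x has {x1} ∩ (A ∖ {x1}) = ∅, so x is NOT a limit point.
  x = x2: open {x1, x2, x4} ∋ x has {x1, x2, x4} ∩ (A ∖ {x2}) = ∅, so x is NOT a limit point.
  x = x3: open {x1, x3} ∋ x has {x1, x3} ∩ (A ∖ {x3}) = ∅, so x is NOT a limit point.
  x = x4: open {x1, x4} ∋ x has {x1, x4} ∩ (A ∖ {x4}) = ∅, so x is NOT a limit point.
  x = x5: open {x5} ∋ x has {x5} ∩ (A ∖ {x5}) = ∅, so x is NOT a limit point.
Collecting: A' = ∅.


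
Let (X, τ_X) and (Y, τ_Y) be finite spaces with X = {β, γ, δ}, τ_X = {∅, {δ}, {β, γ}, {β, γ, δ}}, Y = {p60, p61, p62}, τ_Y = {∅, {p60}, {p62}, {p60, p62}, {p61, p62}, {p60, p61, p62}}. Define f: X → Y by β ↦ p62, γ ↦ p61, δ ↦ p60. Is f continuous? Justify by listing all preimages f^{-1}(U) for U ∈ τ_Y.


f is NOT continuous.

Compute f^{-1}(U) for each U ∈ τ_Y:
  U = ∅: f^{-1}(U) = ∅ ∈ τ_X ✓.
  U = {p60}: f^{-1}(U) = {δ} ∈ τ_X ✓.
  U = {p62}: f^{-1}(U) = {β} ∉ τ_X ✗.
  U = {p60, p62}: f^{-1}(U) = {β, δ} ∉ τ_X ✗.
  U = {p61, p62}: f^{-1}(U) = {β, γ} ∈ τ_X ✓.
  U = {p60, p61, p62}: f^{-1}(U) = {β, γ, δ} ∈ τ_X ✓.
Found U = {p62} with f^{-1}(U) = {β} not in τ_X. Therefore f is NOT continuous.


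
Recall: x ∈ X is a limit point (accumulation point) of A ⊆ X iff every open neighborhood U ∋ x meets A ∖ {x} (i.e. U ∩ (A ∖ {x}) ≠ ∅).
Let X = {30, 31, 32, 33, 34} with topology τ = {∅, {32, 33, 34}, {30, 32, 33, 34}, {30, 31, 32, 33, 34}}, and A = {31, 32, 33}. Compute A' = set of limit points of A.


A' = {30, 31, 32, 33, 34}

For each x ∈ X, list the open sets U ∈ τ with x ∈ U, then check whether U ∩ (A ∖ {x}) ≠ ∅ for every such U.
  x = 30: opens ∋ x are {30, 32, 33, 34}, {30, 31, 32, 33, 34}; each meets A ∖ {30}, so x IS a limit point.
  x = 31: opens ∋ x are {30, 31, 32, 33, 34}; each meets A ∖ {31}, so x IS a limit point.
  x = 32: opens ∋ x are {32, 33, 34}, {30, 32, 33, 34}, {30, 31, 32, 33, 34}; each meets A ∖ {32}, so x IS a limit point.
  x = 33: opens ∋ x are {32, 33, 34}, {30, 32, 33, 34}, {30, 31, 32, 33, 34}; each meets A ∖ {33}, so x IS a limit point.
  x = 34: opens ∋ x are {32, 33, 34}, {30, 32, 33, 34}, {30, 31, 32, 33, 34}; each meets A ∖ {34}, so x IS a limit point.
Collecting: A' = {30, 31, 32, 33, 34}.


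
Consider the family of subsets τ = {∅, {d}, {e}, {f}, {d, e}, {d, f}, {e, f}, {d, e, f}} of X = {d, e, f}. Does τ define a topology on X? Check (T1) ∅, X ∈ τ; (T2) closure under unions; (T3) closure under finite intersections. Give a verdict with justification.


τ IS a topology on X.

Axiom (T1): ∅ ∈ τ? Yes; X ∈ τ? Yes.
Axiom (T2/T3): check pairwise unions and intersections of members of τ.
All pairwise intersections and unions checked — each lies in τ. Therefore τ satisfies (T1), (T2), (T3): it IS a topology on X.


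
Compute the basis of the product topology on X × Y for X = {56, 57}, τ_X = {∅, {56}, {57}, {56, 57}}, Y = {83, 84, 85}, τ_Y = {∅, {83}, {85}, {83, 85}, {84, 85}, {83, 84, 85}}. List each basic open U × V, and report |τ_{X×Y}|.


Basis B = {∅ × ∅, {56} × {83}, {56} × {85}, {57} × {83}, {57} × {85}, {56} × {83, 85}, {56, 57} × {83}, {56} × {84, 85}, {56, 57} × {85}, {57} × {83, 85}, {57} × {84, 85}, {56} × {83, 84, 85}, {57} × {83, 84, 85}, {56, 57} × {83, 85}, {56, 57} × {84, 85}, {56, 57} × {83, 84, 85}}; |τ_{X×Y}| = 36.

Enumerate products U × V with U ∈ τ_X, V ∈ τ_Y (deduplicated):
  ∅ × ∅ = {} (∅)
  {56} × {83} = {(56,83)}
  {56} × {85} = {(56,85)}
  {57} × {83} = {(57,83)}
  {57} × {85} = {(57,85)}
  {56} × {83, 85} = {(56,83), (56,85)}
  {56, 57} × {83} = {(56,83), (57,83)}
  {56} × {84, 85} = {(56,84), (56,85)}
  {56, 57} × {85} = {(56,85), (57,85)}
  {57} × {83, 85} = {(57,83), (57,85)}
  {57} × {84, 85} = {(57,84), (57,85)}
  {56} × {83, 84, 85} = {(56,83), (56,84), (56,85)}
  {57} × {83, 84, 85} = {(57,83), (57,84), (57,85)}
  {56, 57} × {83, 85} = {(56,83), (56,85), (57,83), (57,85)}
  {56, 57} × {84, 85} = {(56,84), (56,85), (57,84), (57,85)}
  {56, 57} × {83, 84, 85} = {(56,83), (56,84), (56,85), (57,83), (57,84), (57,85)}
These 16 distinct sets form the basis B.
Close under arbitrary unions to get τ_{X×Y}; counting gives |τ_{X×Y}| = 36.


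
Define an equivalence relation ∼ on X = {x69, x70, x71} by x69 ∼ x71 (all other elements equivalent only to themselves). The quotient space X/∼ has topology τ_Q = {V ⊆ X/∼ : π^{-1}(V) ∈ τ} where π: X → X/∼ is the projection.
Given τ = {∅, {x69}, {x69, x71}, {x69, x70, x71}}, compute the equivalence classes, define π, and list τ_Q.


X/∼ = {[x69=x71], [x70]}; |τ_Q| = 3.

Equivalence classes: [x69=x71], [x70].
Quotient map π: X → X/∼ sends x69 ↦ [x69=x71], x70 ↦ [x70], x71 ↦ [x69=x71].
For each subset V ⊆ X/∼, compute π^{-1}(V) ⊆ X and check whether π^{-1}(V) ∈ τ. V is open in τ_Q iff π^{-1}(V) ∈ τ.
  V = {}: π^{-1}(V) = ∅ ∈ τ ✓.
  V = {[x69=x71]}: π^{-1}(V) = {x69, x71} ∈ τ ✓.
  V = {[x70]}: π^{-1}(V) = {x70} ∉ τ ✗.
  V = {[x69=x71], [x70]}: π^{-1}(V) = {x69, x70, x71} ∈ τ ✓.
Open sets in the quotient: τ_Q = {{}, {[x69=x71]}, {[x69=x71], [x70]}} (3 elements).


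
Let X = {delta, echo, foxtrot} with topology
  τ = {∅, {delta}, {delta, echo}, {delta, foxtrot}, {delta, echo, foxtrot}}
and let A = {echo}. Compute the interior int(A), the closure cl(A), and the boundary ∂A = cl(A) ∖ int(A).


int(A) = ∅, cl(A) = {echo}, ∂A = {echo}.

Closed sets in (X, τ) are complements of opens:
  closed(X, τ) = {∅, {echo}, {foxtrot}, {echo, foxtrot}, {delta, echo, foxtrot}}.
int(A) = ⋃ {U ∈ τ : U ⊆ A}. Opens contained in A: ∅.
Taking the union of these: int(A) = ∅.
cl(A) = ⋂ {C closed : A ⊆ C}. Closed sets containing A: {echo}, {echo, foxtrot}, {delta, echo, foxtrot}.
Intersecting these: cl(A) = {echo}.
∂A = cl(A) ∖ int(A) = {echo} ∖ ∅ = {echo}.


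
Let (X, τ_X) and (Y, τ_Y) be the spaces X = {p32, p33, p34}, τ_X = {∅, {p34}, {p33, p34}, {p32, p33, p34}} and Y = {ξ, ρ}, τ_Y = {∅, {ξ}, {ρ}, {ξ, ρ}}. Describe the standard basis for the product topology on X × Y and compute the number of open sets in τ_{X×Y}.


Basis B = {∅ × ∅, {p34} × {ξ}, {p34} × {ρ}, {p33, p34} × {ξ}, {p33, p34} × {ρ}, {p34} × {ξ, ρ}, {p32, p33, p34} × {ξ}, {p32, p33, p34} × {ρ}, {p33, p34} × {ξ, ρ}, {p32, p33, p34} × {ξ, ρ}}; |τ_{X×Y}| = 16.

Enumerate products U × V with U ∈ τ_X, V ∈ τ_Y (deduplicated):
  ∅ × ∅ = {} (∅)
  {p34} × {ξ} = {(p34,ξ)}
  {p34} × {ρ} = {(p34,ρ)}
  {p33, p34} × {ξ} = {(p33,ξ), (p34,ξ)}
  {p33, p34} × {ρ} = {(p33,ρ), (p34,ρ)}
  {p34} × {ξ, ρ} = {(p34,ξ), (p34,ρ)}
  {p32, p33, p34} × {ξ} = {(p32,ξ), (p33,ξ), (p34,ξ)}
  {p32, p33, p34} × {ρ} = {(p32,ρ), (p33,ρ), (p34,ρ)}
  {p33, p34} × {ξ, ρ} = {(p33,ξ), (p33,ρ), (p34,ξ), (p34,ρ)}
  {p32, p33, p34} × {ξ, ρ} = {(p32,ξ), (p32,ρ), (p33,ξ), (p33,ρ), (p34,ξ), (p34,ρ)}
These 10 distinct sets form the basis B.
Close under arbitrary unions to get τ_{X×Y}; counting gives |τ_{X×Y}| = 16.


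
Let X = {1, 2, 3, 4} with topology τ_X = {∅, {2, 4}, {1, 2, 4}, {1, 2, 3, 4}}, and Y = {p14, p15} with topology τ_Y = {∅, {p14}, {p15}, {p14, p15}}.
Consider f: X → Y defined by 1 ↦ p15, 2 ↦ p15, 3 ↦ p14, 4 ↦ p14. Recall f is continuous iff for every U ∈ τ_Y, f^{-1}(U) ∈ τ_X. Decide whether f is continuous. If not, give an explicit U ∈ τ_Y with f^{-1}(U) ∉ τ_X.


f is NOT continuous.

Compute f^{-1}(U) for each U ∈ τ_Y:
  U = ∅: f^{-1}(U) = ∅ ∈ τ_X ✓.
  U = {p14}: f^{-1}(U) = {3, 4} ∉ τ_X ✗.
  U = {p15}: f^{-1}(U) = {1, 2} ∉ τ_X ✗.
  U = {p14, p15}: f^{-1}(U) = {1, 2, 3, 4} ∈ τ_X ✓.
Found U = {p14} with f^{-1}(U) = {3, 4} not in τ_X. Therefore f is NOT continuous.


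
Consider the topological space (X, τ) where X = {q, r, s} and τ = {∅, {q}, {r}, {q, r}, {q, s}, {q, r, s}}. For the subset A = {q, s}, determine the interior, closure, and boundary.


int(A) = {q, s}, cl(A) = {q, s}, ∂A = ∅.

Closed sets in (X, τ) are complements of opens:
  closed(X, τ) = {∅, {r}, {s}, {q, s}, {r, s}, {q, r, s}}.
int(A) = ⋃ {U ∈ τ : U ⊆ A}. Opens contained in A: ∅, {q}, {q, s}.
Taking the union of these: int(A) = {q, s}.
cl(A) = ⋂ {C closed : A ⊆ C}. Closed sets containing A: {q, s}, {q, r, s}.
Intersecting these: cl(A) = {q, s}.
∂A = cl(A) ∖ int(A) = {q, s} ∖ {q, s} = ∅.


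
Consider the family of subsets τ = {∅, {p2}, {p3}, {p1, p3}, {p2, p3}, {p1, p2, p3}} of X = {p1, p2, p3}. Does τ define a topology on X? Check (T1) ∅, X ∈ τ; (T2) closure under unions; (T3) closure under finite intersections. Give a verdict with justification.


τ IS a topology on X.

Axiom (T1): ∅ ∈ τ? Yes; X ∈ τ? Yes.
Axiom (T2/T3): check pairwise unions and intersections of members of τ.
All pairwise intersections and unions checked — each lies in τ. Therefore τ satisfies (T1), (T2), (T3): it IS a topology on X.


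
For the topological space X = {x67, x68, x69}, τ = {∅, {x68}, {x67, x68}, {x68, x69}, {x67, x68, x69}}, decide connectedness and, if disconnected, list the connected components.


(X, τ) is connected.

Find clopen sets (U ∈ τ with X ∖ U ∈ τ):
  U = ∅, X ∖ U = {x67, x68, x69} — both open, so U is clopen.
  U = {x67, x68, x69}, X ∖ U = ∅ — both open, so U is clopen.
Only trivial clopens (∅ and X) exist, so (X, τ) is connected.
Compute connected components by grouping points that agree on all clopens:
  component: {x67, x68, x69}


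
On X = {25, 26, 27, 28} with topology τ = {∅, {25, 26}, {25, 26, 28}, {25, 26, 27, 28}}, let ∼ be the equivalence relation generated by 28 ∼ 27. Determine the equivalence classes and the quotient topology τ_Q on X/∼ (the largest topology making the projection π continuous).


X/∼ = {[25], [26], [27=28]}; |τ_Q| = 3.

Equivalence classes: [25], [26], [27=28].
Quotient map π: X → X/∼ sends 25 ↦ [25], 26 ↦ [26], 27 ↦ [27=28], 28 ↦ [27=28].
For each subset V ⊆ X/∼, compute π^{-1}(V) ⊆ X and check whether π^{-1}(V) ∈ τ. V is open in τ_Q iff π^{-1}(V) ∈ τ.
  V = {}: π^{-1}(V) = ∅ ∈ τ ✓.
  V = {[25]}: π^{-1}(V) = {25} ∉ τ ✗.
  V = {[26]}: π^{-1}(V) = {26} ∉ τ ✗.
  V = {[25], [26]}: π^{-1}(V) = {25, 26} ∈ τ ✓.
  V = {[27=28]}: π^{-1}(V) = {27, 28} ∉ τ ✗.
  V = {[25], [27=28]}: π^{-1}(V) = {25, 27, 28} ∉ τ ✗.
  V = {[26], [27=28]}: π^{-1}(V) = {26, 27, 28} ∉ τ ✗.
  V = {[25], [26], [27=28]}: π^{-1}(V) = {25, 26, 27, 28} ∈ τ ✓.
Open sets in the quotient: τ_Q = {{}, {[25], [26]}, {[25], [26], [27=28]}} (3 elements).


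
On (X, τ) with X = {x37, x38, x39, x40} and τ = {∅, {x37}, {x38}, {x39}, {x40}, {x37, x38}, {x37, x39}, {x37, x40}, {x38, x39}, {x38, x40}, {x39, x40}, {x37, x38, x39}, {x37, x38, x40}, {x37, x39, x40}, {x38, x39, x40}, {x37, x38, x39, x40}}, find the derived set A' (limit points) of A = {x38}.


A' = ∅

For each x ∈ X, list the open sets U ∈ τ with x ∈ U, then check whether U ∩ (A ∖ {x}) ≠ ∅ for every such U.
  x = x37: open {x37} ∋ x has {x37} ∩ (A ∖ {x37}) = ∅, so x is NOT a limit point.
  x = x38: open {x38} ∋ x has {x38} ∩ (A ∖ {x38}) = ∅, so x is NOT a limit point.
  x = x39: open {x39} ∋ x has {x39} ∩ (A ∖ {x39}) = ∅, so x is NOT a limit point.
  x = x40: open {x40} ∋ x has {x40} ∩ (A ∖ {x40}) = ∅, so x is NOT a limit point.
Collecting: A' = ∅.


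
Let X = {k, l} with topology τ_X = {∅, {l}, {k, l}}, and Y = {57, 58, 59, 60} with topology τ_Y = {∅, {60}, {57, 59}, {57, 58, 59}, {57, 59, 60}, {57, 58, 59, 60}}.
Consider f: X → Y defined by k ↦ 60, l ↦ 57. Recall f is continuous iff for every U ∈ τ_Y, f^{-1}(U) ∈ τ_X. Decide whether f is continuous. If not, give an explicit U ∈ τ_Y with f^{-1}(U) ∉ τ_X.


f is NOT continuous.

Compute f^{-1}(U) for each U ∈ τ_Y:
  U = ∅: f^{-1}(U) = ∅ ∈ τ_X ✓.
  U = {60}: f^{-1}(U) = {k} ∉ τ_X ✗.
  U = {57, 59}: f^{-1}(U) = {l} ∈ τ_X ✓.
  U = {57, 58, 59}: f^{-1}(U) = {l} ∈ τ_X ✓.
  U = {57, 59, 60}: f^{-1}(U) = {k, l} ∈ τ_X ✓.
  U = {57, 58, 59, 60}: f^{-1}(U) = {k, l} ∈ τ_X ✓.
Found U = {60} with f^{-1}(U) = {k} not in τ_X. Therefore f is NOT continuous.


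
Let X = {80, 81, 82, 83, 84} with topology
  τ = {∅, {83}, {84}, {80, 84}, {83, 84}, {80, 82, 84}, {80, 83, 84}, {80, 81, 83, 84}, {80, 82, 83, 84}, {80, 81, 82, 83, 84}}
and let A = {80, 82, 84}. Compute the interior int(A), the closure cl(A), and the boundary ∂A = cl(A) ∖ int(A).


int(A) = {80, 82, 84}, cl(A) = {80, 81, 82, 84}, ∂A = {81}.

Closed sets in (X, τ) are complements of opens:
  closed(X, τ) = {∅, {81}, {82}, {81, 82}, {81, 83}, {80, 81, 82}, {81, 82, 83}, {80, 81, 82, 83}, {80, 81, 82, 84}, {80, 81, 82, 83, 84}}.
int(A) = ⋃ {U ∈ τ : U ⊆ A}. Opens contained in A: ∅, {84}, {80, 84}, {80, 82, 84}.
Taking the union of these: int(A) = {80, 82, 84}.
cl(A) = ⋂ {C closed : A ⊆ C}. Closed sets containing A: {80, 81, 82, 84}, {80, 81, 82, 83, 84}.
Intersecting these: cl(A) = {80, 81, 82, 84}.
∂A = cl(A) ∖ int(A) = {80, 81, 82, 84} ∖ {80, 82, 84} = {81}.


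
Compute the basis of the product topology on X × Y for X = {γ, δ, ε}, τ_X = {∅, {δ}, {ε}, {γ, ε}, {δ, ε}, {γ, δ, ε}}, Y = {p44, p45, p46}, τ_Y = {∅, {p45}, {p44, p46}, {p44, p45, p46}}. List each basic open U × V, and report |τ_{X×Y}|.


Basis B = {∅ × ∅, {δ} × {p45}, {ε} × {p45}, {γ, ε} × {p45}, {δ} × {p44, p46}, {δ, ε} × {p45}, {ε} × {p44, p46}, {γ, δ, ε} × {p45}, {δ} × {p44, p45, p46}, {ε} × {p44, p45, p46}, {γ, ε} × {p44, p46}, {δ, ε} × {p44, p46}, {γ, ε} × {p44, p45, p46}, {γ, δ, ε} × {p44, p46}, {δ, ε} × {p44, p45, p46}, {γ, δ, ε} × {p44, p45, p46}}; |τ_{X×Y}| = 36.

Enumerate products U × V with U ∈ τ_X, V ∈ τ_Y (deduplicated):
  ∅ × ∅ = {} (∅)
  {δ} × {p45} = {(δ,p45)}
  {ε} × {p45} = {(ε,p45)}
  {γ, ε} × {p45} = {(γ,p45), (ε,p45)}
  {δ} × {p44, p46} = {(δ,p44), (δ,p46)}
  {δ, ε} × {p45} = {(δ,p45), (ε,p45)}
  {ε} × {p44, p46} = {(ε,p44), (ε,p46)}
  {γ, δ, ε} × {p45} = {(γ,p45), (δ,p45), (ε,p45)}
  {δ} × {p44, p45, p46} = {(δ,p44), (δ,p45), (δ,p46)}
  {ε} × {p44, p45, p46} = {(ε,p44), (ε,p45), (ε,p46)}
  {γ, ε} × {p44, p46} = {(γ,p44), (γ,p46), (ε,p44), (ε,p46)}
  {δ, ε} × {p44, p46} = {(δ,p44), (δ,p46), (ε,p44), (ε,p46)}
  {γ, ε} × {p44, p45, p46} = {(γ,p44), (γ,p45), (γ,p46), (ε,p44), (ε,p45), (ε,p46)}
  {γ, δ, ε} × {p44, p46} = {(γ,p44), (γ,p46), (δ,p44), (δ,p46), (ε,p44), (ε,p46)}
  {δ, ε} × {p44, p45, p46} = {(δ,p44), (δ,p45), (δ,p46), (ε,p44), (ε,p45), (ε,p46)}
  {γ, δ, ε} × {p44, p45, p46} = {(γ,p44), (γ,p45), (γ,p46), (δ,p44), (δ,p45), (δ,p46), (ε,p44), (ε,p45), (ε,p46)}
These 16 distinct sets form the basis B.
Close under arbitrary unions to get τ_{X×Y}; counting gives |τ_{X×Y}| = 36.


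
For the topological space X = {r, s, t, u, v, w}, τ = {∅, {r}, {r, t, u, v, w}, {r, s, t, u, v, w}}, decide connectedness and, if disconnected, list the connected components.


(X, τ) is connected.

Find clopen sets (U ∈ τ with X ∖ U ∈ τ):
  U = ∅, X ∖ U = {r, s, t, u, v, w} — both open, so U is clopen.
  U = {r, s, t, u, v, w}, X ∖ U = ∅ — both open, so U is clopen.
Only trivial clopens (∅ and X) exist, so (X, τ) is connected.
Compute connected components by grouping points that agree on all clopens:
  component: {r, s, t, u, v, w}


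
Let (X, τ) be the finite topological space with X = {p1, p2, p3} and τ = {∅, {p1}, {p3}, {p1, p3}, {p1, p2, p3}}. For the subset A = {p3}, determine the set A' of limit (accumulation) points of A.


A' = {p2}

For each x ∈ X, list the open sets U ∈ τ with x ∈ U, then check whether U ∩ (A ∖ {x}) ≠ ∅ for every such U.
  x = p1: open {p1} ∋ x has {p1} ∩ (A ∖ {p1}) = ∅, so x is NOT a limit point.
  x = p2: opens ∋ x are {p1, p2, p3}; each meets A ∖ {p2}, so x IS a limit point.
  x = p3: open {p3} ∋ x has {p3} ∩ (A ∖ {p3}) = ∅, so x is NOT a limit point.
Collecting: A' = {p2}.


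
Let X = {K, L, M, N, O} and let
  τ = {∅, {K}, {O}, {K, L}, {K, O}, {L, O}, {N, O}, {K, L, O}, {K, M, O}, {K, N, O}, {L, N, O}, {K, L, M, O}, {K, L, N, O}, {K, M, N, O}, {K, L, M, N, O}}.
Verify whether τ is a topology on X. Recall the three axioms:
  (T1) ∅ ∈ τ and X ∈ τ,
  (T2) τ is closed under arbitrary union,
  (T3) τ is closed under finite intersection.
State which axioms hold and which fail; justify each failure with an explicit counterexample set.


τ is NOT a topology on X.

Axiom (T1): ∅ ∈ τ? Yes; X ∈ τ? Yes.
Axiom (T2/T3): check pairwise unions and intersections of members of τ.
Counterexample for (T3): {K, L} ∩ {L, O} = {L} ∉ τ. Therefore τ is NOT a topology.


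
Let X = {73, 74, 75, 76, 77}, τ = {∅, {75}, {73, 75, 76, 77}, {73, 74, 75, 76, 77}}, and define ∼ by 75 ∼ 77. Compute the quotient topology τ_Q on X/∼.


X/∼ = {[73], [74], [75=77], [76]}; |τ_Q| = 3.

Equivalence classes: [73], [74], [75=77], [76].
Quotient map π: X → X/∼ sends 73 ↦ [73], 74 ↦ [74], 75 ↦ [75=77], 76 ↦ [76], 77 ↦ [75=77].
For each subset V ⊆ X/∼, compute π^{-1}(V) ⊆ X and check whether π^{-1}(V) ∈ τ. V is open in τ_Q iff π^{-1}(V) ∈ τ.
  V = {}: π^{-1}(V) = ∅ ∈ τ ✓.
  V = {[73]}: π^{-1}(V) = {73} ∉ τ ✗.
  V = {[74]}: π^{-1}(V) = {74} ∉ τ ✗.
  V = {[73], [74]}: π^{-1}(V) = {73, 74} ∉ τ ✗.
  V = {[75=77]}: π^{-1}(V) = {75, 77} ∉ τ ✗.
  V = {[73], [75=77]}: π^{-1}(V) = {73, 75, 77} ∉ τ ✗.
  V = {[74], [75=77]}: π^{-1}(V) = {74, 75, 77} ∉ τ ✗.
  V = {[73], [74], [75=77]}: π^{-1}(V) = {73, 74, 75, 77} ∉ τ ✗.
  V = {[76]}: π^{-1}(V) = {76} ∉ τ ✗.
  V = {[73], [76]}: π^{-1}(V) = {73, 76} ∉ τ ✗.
  V = {[74], [76]}: π^{-1}(V) = {74, 76} ∉ τ ✗.
  V = {[73], [74], [76]}: π^{-1}(V) = {73, 74, 76} ∉ τ ✗.
  V = {[75=77], [76]}: π^{-1}(V) = {75, 76, 77} ∉ τ ✗.
  V = {[73], [75=77], [76]}: π^{-1}(V) = {73, 75, 76, 77} ∈ τ ✓.
  V = {[74], [75=77], [76]}: π^{-1}(V) = {74, 75, 76, 77} ∉ τ ✗.
  V = {[73], [74], [75=77], [76]}: π^{-1}(V) = {73, 74, 75, 76, 77} ∈ τ ✓.
Open sets in the quotient: τ_Q = {{}, {[73], [75=77], [76]}, {[73], [74], [75=77], [76]}} (3 elements).


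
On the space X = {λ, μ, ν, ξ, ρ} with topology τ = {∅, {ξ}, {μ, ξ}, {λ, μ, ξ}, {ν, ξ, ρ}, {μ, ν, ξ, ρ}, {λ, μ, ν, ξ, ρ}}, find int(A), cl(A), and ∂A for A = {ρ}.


int(A) = ∅, cl(A) = {ν, ρ}, ∂A = {ν, ρ}.

Closed sets in (X, τ) are complements of opens:
  closed(X, τ) = {∅, {λ}, {λ, μ}, {ν, ρ}, {λ, ν, ρ}, {λ, μ, ν, ρ}, {λ, μ, ν, ξ, ρ}}.
int(A) = ⋃ {U ∈ τ : U ⊆ A}. Opens contained in A: ∅.
Taking the union of these: int(A) = ∅.
cl(A) = ⋂ {C closed : A ⊆ C}. Closed sets containing A: {ν, ρ}, {λ, ν, ρ}, {λ, μ, ν, ρ}, {λ, μ, ν, ξ, ρ}.
Intersecting these: cl(A) = {ν, ρ}.
∂A = cl(A) ∖ int(A) = {ν, ρ} ∖ ∅ = {ν, ρ}.


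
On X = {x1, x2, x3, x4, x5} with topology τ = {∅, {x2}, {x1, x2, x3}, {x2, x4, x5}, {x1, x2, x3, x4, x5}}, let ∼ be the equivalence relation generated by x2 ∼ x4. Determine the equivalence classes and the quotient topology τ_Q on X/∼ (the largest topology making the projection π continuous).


X/∼ = {[x1], [x2=x4], [x3], [x5]}; |τ_Q| = 3.

Equivalence classes: [x1], [x2=x4], [x3], [x5].
Quotient map π: X → X/∼ sends x1 ↦ [x1], x2 ↦ [x2=x4], x3 ↦ [x3], x4 ↦ [x2=x4], x5 ↦ [x5].
For each subset V ⊆ X/∼, compute π^{-1}(V) ⊆ X and check whether π^{-1}(V) ∈ τ. V is open in τ_Q iff π^{-1}(V) ∈ τ.
  V = {}: π^{-1}(V) = ∅ ∈ τ ✓.
  V = {[x1]}: π^{-1}(V) = {x1} ∉ τ ✗.
  V = {[x2=x4]}: π^{-1}(V) = {x2, x4} ∉ τ ✗.
  V = {[x1], [x2=x4]}: π^{-1}(V) = {x1, x2, x4} ∉ τ ✗.
  V = {[x3]}: π^{-1}(V) = {x3} ∉ τ ✗.
  V = {[x1], [x3]}: π^{-1}(V) = {x1, x3} ∉ τ ✗.
  V = {[x2=x4], [x3]}: π^{-1}(V) = {x2, x3, x4} ∉ τ ✗.
  V = {[x1], [x2=x4], [x3]}: π^{-1}(V) = {x1, x2, x3, x4} ∉ τ ✗.
  V = {[x5]}: π^{-1}(V) = {x5} ∉ τ ✗.
  V = {[x1], [x5]}: π^{-1}(V) = {x1, x5} ∉ τ ✗.
  V = {[x2=x4], [x5]}: π^{-1}(V) = {x2, x4, x5} ∈ τ ✓.
  V = {[x1], [x2=x4], [x5]}: π^{-1}(V) = {x1, x2, x4, x5} ∉ τ ✗.
  V = {[x3], [x5]}: π^{-1}(V) = {x3, x5} ∉ τ ✗.
  V = {[x1], [x3], [x5]}: π^{-1}(V) = {x1, x3, x5} ∉ τ ✗.
  V = {[x2=x4], [x3], [x5]}: π^{-1}(V) = {x2, x3, x4, x5} ∉ τ ✗.
  V = {[x1], [x2=x4], [x3], [x5]}: π^{-1}(V) = {x1, x2, x3, x4, x5} ∈ τ ✓.
Open sets in the quotient: τ_Q = {{}, {[x2=x4], [x5]}, {[x1], [x2=x4], [x3], [x5]}} (3 elements).


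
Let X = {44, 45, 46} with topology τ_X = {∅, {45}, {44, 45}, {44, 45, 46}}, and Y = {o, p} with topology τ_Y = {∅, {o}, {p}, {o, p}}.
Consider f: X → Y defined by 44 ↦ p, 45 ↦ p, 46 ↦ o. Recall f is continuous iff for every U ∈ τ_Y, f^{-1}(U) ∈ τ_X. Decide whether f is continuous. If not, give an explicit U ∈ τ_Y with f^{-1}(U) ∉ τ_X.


f is NOT continuous.

Compute f^{-1}(U) for each U ∈ τ_Y:
  U = ∅: f^{-1}(U) = ∅ ∈ τ_X ✓.
  U = {o}: f^{-1}(U) = {46} ∉ τ_X ✗.
  U = {p}: f^{-1}(U) = {44, 45} ∈ τ_X ✓.
  U = {o, p}: f^{-1}(U) = {44, 45, 46} ∈ τ_X ✓.
Found U = {o} with f^{-1}(U) = {46} not in τ_X. Therefore f is NOT continuous.


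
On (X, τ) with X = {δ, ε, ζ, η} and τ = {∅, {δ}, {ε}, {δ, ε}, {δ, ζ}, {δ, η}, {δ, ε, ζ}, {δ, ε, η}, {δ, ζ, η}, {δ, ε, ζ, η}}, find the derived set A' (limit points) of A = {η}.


A' = ∅

For each x ∈ X, list the open sets U ∈ τ with x ∈ U, then check whether U ∩ (A ∖ {x}) ≠ ∅ for every such U.
  x = δ: open {δ} ∋ x has {δ} ∩ (A ∖ {δ}) = ∅, so x is NOT a limit point.
  x = ε: open {ε} ∋ x has {ε} ∩ (A ∖ {ε}) = ∅, so x is NOT a limit point.
  x = ζ: open {δ, ζ} ∋ x has {δ, ζ} ∩ (A ∖ {ζ}) = ∅, so x is NOT a limit point.
  x = η: open {δ, η} ∋ x has {δ, η} ∩ (A ∖ {η}) = ∅, so x is NOT a limit point.
Collecting: A' = ∅.


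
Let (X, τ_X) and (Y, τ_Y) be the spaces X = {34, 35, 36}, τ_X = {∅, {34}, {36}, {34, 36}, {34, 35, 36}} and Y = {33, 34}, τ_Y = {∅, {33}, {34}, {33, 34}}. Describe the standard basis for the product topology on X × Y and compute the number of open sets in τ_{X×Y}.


Basis B = {∅ × ∅, {34} × {33}, {34} × {34}, {36} × {33}, {36} × {34}, {34} × {33, 34}, {34, 36} × {33}, {34, 36} × {34}, {36} × {33, 34}, {34, 35, 36} × {33}, {34, 35, 36} × {34}, {34, 36} × {33, 34}, {34, 35, 36} × {33, 34}}; |τ_{X×Y}| = 25.

Enumerate products U × V with U ∈ τ_X, V ∈ τ_Y (deduplicated):
  ∅ × ∅ = {} (∅)
  {34} × {33} = {(34,33)}
  {34} × {34} = {(34,34)}
  {36} × {33} = {(36,33)}
  {36} × {34} = {(36,34)}
  {34} × {33, 34} = {(34,33), (34,34)}
  {34, 36} × {33} = {(34,33), (36,33)}
  {34, 36} × {34} = {(34,34), (36,34)}
  {36} × {33, 34} = {(36,33), (36,34)}
  {34, 35, 36} × {33} = {(34,33), (35,33), (36,33)}
  {34, 35, 36} × {34} = {(34,34), (35,34), (36,34)}
  {34, 36} × {33, 34} = {(34,33), (34,34), (36,33), (36,34)}
  {34, 35, 36} × {33, 34} = {(34,33), (34,34), (35,33), (35,34), (36,33), (36,34)}
These 13 distinct sets form the basis B.
Close under arbitrary unions to get τ_{X×Y}; counting gives |τ_{X×Y}| = 25.


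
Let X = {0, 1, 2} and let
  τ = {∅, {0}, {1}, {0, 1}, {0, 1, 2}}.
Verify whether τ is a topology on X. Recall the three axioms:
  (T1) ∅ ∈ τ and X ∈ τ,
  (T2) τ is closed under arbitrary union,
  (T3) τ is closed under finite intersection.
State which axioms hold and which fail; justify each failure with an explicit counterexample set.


τ IS a topology on X.

Axiom (T1): ∅ ∈ τ? Yes; X ∈ τ? Yes.
Axiom (T2/T3): check pairwise unions and intersections of members of τ.
All pairwise intersections and unions checked — each lies in τ. Therefore τ satisfies (T1), (T2), (T3): it IS a topology on X.
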